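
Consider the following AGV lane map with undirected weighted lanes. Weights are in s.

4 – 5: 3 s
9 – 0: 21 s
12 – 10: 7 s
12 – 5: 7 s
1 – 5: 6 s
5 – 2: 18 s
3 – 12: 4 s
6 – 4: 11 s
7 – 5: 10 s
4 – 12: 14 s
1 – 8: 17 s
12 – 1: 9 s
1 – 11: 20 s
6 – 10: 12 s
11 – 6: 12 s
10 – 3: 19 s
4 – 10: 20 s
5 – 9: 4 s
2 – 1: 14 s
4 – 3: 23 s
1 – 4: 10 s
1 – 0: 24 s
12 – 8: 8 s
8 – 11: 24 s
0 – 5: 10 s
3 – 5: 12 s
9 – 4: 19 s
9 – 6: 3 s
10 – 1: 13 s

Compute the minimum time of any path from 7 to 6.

Running Dijkstra from 7:
7: 0
5: 10  (via 7)
4: 13  (via 5)
9: 14  (via 5)
1: 16  (via 5)
6: 17  (via 9)
Shortest route: 7–5–9–6 = 17 s.

17 s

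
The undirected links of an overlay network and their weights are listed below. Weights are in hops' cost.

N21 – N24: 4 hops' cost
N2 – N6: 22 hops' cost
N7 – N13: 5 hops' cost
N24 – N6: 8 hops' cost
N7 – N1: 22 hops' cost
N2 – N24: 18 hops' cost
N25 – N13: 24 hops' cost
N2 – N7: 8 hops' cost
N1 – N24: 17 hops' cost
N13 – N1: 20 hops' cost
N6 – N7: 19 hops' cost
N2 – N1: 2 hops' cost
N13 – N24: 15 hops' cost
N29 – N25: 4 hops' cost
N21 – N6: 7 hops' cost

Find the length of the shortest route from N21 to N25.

Running Dijkstra from N21:
N21: 0
N24: 4  (via N21)
N6: 7  (via N21)
N13: 19  (via N24)
N1: 21  (via N24)
N2: 22  (via N24)
N7: 24  (via N13)
N25: 43  (via N13)
Shortest route: N21 → N24 → N13 → N25 = 43 hops' cost.

43 hops' cost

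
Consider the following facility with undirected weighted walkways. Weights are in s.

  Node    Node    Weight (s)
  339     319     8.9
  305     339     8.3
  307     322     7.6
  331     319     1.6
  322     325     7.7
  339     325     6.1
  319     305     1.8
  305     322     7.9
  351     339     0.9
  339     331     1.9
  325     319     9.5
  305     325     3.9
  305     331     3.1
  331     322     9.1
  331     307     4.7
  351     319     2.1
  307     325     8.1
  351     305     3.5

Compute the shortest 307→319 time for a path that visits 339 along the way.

Shortest 307→339: 307 → 331 → 339 = 6.6
Shortest 339→319: 339 → 351 → 319 = 3
Total via 339: 6.6 + 3 = 9.6 s.

9.6 s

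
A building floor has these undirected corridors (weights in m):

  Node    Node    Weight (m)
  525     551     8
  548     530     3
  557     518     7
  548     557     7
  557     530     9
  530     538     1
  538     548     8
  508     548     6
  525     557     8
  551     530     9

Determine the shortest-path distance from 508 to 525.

Settle nodes by increasing distance from 508:
508: 0
548: 6  (via 508)
530: 9  (via 548)
538: 10  (via 530)
557: 13  (via 548)
551: 18  (via 530)
518: 20  (via 557)
525: 21  (via 557)
Shortest route: 508 → 548 → 557 → 525 = 21 m.

21 m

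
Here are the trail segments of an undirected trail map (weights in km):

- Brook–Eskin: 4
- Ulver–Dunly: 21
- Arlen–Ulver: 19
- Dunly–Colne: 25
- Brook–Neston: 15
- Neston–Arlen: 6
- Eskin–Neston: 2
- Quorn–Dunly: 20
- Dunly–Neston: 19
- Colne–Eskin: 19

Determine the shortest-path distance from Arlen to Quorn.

Shortest distances from Arlen:
Arlen: 0
Neston: 6  (via Arlen)
Eskin: 8  (via Neston)
Brook: 12  (via Eskin)
Ulver: 19  (via Arlen)
Dunly: 25  (via Neston)
Colne: 27  (via Eskin)
Quorn: 45  (via Dunly)
Shortest route: Arlen → Neston → Dunly → Quorn = 45 km.

45 km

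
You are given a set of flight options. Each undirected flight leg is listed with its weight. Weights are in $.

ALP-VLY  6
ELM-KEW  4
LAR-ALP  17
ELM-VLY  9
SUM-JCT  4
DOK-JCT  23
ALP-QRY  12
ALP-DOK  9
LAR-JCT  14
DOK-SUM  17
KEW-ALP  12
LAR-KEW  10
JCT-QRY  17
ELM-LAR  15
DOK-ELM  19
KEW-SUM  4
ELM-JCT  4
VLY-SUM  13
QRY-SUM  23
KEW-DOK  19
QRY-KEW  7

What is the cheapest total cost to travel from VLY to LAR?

Running Dijkstra from VLY:
VLY: 0
ALP: 6  (via VLY)
ELM: 9  (via VLY)
SUM: 13  (via VLY)
JCT: 13  (via ELM)
KEW: 13  (via ELM)
DOK: 15  (via ALP)
QRY: 18  (via ALP)
LAR: 23  (via ALP)
Shortest route: VLY–ALP–LAR = $23.

$23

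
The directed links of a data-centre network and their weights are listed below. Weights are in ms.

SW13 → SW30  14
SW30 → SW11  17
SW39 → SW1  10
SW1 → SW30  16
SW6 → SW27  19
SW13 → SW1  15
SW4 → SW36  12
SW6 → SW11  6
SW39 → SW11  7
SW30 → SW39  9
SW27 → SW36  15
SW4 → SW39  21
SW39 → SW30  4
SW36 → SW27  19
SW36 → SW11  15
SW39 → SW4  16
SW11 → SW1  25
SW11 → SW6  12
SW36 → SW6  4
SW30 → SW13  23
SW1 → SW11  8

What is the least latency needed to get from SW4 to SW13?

48 ms

Candidate routes:
SW4 - SW39 - SW30 - SW13: 21+4+23 = 48
SW4 - SW39 - SW1 - SW30 - SW13: 21+10+16+23 = 70
SW4 - SW36 - SW6 - SW11 - SW1 - SW30 - SW13: 12+4+6+25+16+23 = 86
Cheapest is SW4 - SW39 - SW30 - SW13 at 48 ms.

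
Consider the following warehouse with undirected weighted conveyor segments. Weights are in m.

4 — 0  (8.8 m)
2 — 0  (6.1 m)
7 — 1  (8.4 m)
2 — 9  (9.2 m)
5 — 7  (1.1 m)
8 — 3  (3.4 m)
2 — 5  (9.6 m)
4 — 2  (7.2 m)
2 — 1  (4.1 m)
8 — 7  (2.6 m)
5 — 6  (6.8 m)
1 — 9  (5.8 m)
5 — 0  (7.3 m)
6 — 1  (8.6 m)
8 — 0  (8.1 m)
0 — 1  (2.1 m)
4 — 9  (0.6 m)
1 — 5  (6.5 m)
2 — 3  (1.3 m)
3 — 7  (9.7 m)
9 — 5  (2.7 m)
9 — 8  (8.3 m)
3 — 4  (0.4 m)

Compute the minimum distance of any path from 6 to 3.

Candidate routes:
6 - 5 - 9 - 4 - 3: 6.8+2.7+0.6+0.4 = 10.5
6 - 1 - 2 - 3: 8.6+4.1+1.3 = 14
6 - 5 - 7 - 8 - 3: 6.8+1.1+2.6+3.4 = 13.9
Cheapest is 6 - 5 - 9 - 4 - 3 at 10.5 m.

10.5 m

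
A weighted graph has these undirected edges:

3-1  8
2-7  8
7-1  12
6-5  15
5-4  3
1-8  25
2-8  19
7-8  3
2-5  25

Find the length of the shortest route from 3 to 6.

Compare a few routes:
3–1–7–8–2–5–6: 8+12+3+19+25+15 = 82
3–1–8–2–5–6: 8+25+19+25+15 = 92
3–1–7–2–5–6: 8+12+8+25+15 = 68
3–1–8–7–2–5–6: 8+25+3+8+25+15 = 84
The minimum is 68 via 3–1–7–2–5–6.

68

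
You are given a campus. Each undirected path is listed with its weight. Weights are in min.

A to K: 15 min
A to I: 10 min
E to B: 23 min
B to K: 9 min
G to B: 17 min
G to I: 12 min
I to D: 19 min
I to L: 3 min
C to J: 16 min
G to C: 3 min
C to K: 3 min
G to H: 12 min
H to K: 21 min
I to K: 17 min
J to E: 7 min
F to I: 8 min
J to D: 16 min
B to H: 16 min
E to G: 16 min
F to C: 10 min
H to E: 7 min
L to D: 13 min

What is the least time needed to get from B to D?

Shortest distances from B:
B: 0
K: 9  (via B)
C: 12  (via K)
G: 15  (via C)
H: 16  (via B)
F: 22  (via C)
E: 23  (via B)
A: 24  (via K)
I: 26  (via K)
J: 28  (via C)
L: 29  (via I)
D: 42  (via L)
Shortest route: B → K → I → L → D = 42 min.

42 min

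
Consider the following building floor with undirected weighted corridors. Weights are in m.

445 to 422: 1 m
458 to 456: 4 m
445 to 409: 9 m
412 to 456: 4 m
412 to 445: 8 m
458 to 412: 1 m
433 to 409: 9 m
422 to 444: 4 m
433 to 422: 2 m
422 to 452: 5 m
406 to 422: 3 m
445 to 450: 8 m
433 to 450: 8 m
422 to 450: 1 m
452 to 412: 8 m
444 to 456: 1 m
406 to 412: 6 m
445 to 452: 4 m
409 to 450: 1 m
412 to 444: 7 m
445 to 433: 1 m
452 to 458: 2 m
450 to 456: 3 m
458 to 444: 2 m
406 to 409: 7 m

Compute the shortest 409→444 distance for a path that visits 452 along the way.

11 m

Best 409 to 452: 409 → 450 → 422 → 452 costing 7
Best 452 to 444: 452 → 458 → 444 costing 4
Total via 452: 7 + 4 = 11 m.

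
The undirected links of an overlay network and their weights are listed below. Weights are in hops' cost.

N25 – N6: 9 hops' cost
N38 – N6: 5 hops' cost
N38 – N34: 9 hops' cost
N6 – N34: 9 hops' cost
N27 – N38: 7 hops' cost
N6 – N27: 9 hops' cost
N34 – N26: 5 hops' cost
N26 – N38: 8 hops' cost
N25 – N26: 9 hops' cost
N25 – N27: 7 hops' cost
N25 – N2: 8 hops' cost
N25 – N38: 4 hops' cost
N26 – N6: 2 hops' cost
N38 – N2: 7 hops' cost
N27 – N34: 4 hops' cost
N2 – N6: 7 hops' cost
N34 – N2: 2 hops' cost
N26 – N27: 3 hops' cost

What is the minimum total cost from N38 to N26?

Candidate routes:
N38 - N6 - N26: 5+2 = 7
N38 - N27 - N26: 7+3 = 10
N38 - N26: 8 = 8
Cheapest is N38 - N6 - N26 at 7 hops' cost.

7 hops' cost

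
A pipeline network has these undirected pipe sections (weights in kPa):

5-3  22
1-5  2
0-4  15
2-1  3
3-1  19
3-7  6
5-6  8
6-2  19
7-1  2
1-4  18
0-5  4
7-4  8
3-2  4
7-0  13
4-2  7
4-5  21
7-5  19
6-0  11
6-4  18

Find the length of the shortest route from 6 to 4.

18 kPa

Enumerating some paths:
6 → 4: 18 = 18
6 → 5 → 1 → 7 → 4: 8+2+2+8 = 20
6 → 5 → 1 → 2 → 4: 8+2+3+7 = 20
The minimum is 18 kPa via 6 → 4.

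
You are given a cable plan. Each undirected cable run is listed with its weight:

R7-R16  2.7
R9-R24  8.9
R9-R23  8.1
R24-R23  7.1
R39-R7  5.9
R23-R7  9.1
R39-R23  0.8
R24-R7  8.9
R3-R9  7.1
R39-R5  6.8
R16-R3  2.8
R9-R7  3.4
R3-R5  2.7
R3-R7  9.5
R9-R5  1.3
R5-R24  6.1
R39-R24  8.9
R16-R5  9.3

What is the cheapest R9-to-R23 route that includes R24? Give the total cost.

Shortest R9→R24: R9 → R5 → R24 = 7.4
Shortest R24→R23: R24 → R23 = 7.1
Total via R24: 7.4 + 7.1 = 14.5.

14.5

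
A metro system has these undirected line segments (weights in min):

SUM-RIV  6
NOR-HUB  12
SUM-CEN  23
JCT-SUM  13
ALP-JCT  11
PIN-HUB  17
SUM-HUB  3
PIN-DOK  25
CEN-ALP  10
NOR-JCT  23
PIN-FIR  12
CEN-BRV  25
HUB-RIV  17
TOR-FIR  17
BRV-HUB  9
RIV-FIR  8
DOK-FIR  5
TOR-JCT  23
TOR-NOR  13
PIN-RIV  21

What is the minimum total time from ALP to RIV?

Compare a few routes:
ALP - JCT - SUM - HUB - RIV: 11+13+3+17 = 44
ALP - JCT - SUM - RIV: 11+13+6 = 30
ALP - CEN - SUM - HUB - RIV: 10+23+3+17 = 53
ALP - CEN - SUM - RIV: 10+23+6 = 39
The minimum is 30 min via ALP - JCT - SUM - RIV.

30 min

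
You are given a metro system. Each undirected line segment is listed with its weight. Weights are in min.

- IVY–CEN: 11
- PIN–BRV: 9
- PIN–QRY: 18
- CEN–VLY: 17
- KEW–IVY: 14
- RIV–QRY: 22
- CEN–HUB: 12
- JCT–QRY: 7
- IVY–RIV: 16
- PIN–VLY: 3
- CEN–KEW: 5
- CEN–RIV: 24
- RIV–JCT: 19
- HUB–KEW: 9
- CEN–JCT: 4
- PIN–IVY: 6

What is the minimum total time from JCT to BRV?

30 min

Shortest distances from JCT:
JCT: 0
CEN: 4  (via JCT)
QRY: 7  (via JCT)
KEW: 9  (via CEN)
IVY: 15  (via CEN)
HUB: 16  (via CEN)
RIV: 19  (via JCT)
VLY: 21  (via CEN)
PIN: 21  (via IVY)
BRV: 30  (via PIN)
Shortest route: JCT → CEN → IVY → PIN → BRV = 30 min.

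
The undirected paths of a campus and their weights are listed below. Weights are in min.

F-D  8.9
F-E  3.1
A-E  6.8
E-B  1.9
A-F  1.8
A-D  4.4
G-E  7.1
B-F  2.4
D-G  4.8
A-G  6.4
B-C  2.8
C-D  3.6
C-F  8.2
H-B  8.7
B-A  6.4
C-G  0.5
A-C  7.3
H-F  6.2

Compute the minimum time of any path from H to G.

11.9 min

Compare a few routes:
H - B - C - G: 8.7+2.8+0.5 = 12
H - F - B - C - G: 6.2+2.4+2.8+0.5 = 11.9
H - F - A - G: 6.2+1.8+6.4 = 14.4
Cheapest is H - F - B - C - G at 11.9 min.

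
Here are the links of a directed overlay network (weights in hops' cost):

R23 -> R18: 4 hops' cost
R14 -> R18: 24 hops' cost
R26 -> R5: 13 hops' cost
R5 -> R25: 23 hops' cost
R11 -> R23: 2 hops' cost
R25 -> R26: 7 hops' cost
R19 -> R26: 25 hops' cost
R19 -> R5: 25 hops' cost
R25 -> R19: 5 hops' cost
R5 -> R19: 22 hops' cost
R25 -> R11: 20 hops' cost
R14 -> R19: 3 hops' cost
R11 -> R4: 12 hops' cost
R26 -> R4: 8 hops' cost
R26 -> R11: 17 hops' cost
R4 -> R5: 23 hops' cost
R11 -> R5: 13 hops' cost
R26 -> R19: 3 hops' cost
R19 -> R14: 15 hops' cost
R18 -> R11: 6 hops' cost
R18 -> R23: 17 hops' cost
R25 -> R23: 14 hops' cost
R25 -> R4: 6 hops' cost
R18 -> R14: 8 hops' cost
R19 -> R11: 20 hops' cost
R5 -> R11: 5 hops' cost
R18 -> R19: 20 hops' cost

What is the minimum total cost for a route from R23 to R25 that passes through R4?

68 hops' cost

Best R23 to R4: R23 → R18 → R11 → R4 costing 22
Best R4 to R25: R4 → R5 → R25 costing 46
Total via R4: 22 + 46 = 68 hops' cost.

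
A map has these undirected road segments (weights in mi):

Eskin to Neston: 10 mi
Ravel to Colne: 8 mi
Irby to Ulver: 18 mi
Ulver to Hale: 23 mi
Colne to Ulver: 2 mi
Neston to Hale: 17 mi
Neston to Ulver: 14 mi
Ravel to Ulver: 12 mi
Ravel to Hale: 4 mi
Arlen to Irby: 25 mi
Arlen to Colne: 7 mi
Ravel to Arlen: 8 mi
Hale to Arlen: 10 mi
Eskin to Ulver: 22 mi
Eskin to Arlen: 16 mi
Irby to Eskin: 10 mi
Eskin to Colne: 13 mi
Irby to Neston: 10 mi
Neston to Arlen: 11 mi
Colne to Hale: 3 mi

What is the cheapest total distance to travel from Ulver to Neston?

14 mi

Running Dijkstra from Ulver:
Ulver: 0
Colne: 2  (via Ulver)
Hale: 5  (via Colne)
Arlen: 9  (via Colne)
Ravel: 9  (via Hale)
Neston: 14  (via Ulver)
Shortest route: Ulver → Neston = 14 mi.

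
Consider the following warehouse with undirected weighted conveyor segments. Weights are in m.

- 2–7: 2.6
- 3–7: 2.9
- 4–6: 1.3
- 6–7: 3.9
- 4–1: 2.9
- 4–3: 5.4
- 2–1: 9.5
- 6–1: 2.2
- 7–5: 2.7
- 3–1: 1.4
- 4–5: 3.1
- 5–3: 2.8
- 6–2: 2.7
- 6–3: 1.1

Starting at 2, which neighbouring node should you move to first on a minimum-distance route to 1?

6

Compare a few routes:
2 - 6 - 3 - 1: 2.7+1.1+1.4 = 5.2
2 - 6 - 1: 2.7+2.2 = 4.9
2 - 7 - 3 - 1: 2.6+2.9+1.4 = 6.9
Cheapest is 2 - 6 - 1 at 4.9 m.
So from 2 the first move is to 6.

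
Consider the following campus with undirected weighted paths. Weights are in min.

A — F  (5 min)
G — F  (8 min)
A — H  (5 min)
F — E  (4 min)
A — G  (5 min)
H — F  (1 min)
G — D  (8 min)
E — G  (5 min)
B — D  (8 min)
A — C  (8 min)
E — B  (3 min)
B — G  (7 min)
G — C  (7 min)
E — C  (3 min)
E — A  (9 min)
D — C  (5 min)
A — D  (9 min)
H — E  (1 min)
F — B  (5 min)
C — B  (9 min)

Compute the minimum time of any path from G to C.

7 min

Running Dijkstra from G:
G: 0
A: 5  (via G)
E: 5  (via G)
H: 6  (via E)
B: 7  (via G)
C: 7  (via G)
Shortest route: G → C = 7 min.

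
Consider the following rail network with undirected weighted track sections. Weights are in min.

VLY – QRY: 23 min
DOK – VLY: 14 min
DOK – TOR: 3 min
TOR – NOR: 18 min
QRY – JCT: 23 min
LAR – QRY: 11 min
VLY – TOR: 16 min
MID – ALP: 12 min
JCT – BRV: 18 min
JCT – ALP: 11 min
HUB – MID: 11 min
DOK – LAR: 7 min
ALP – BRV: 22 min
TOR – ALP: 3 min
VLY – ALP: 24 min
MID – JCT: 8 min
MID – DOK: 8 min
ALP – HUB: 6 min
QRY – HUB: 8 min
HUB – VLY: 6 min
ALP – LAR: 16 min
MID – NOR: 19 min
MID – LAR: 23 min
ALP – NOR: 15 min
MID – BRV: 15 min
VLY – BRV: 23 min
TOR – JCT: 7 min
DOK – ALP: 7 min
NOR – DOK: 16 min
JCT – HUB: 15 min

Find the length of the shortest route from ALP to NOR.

15 min

Shortest distances from ALP:
ALP: 0
TOR: 3  (via ALP)
HUB: 6  (via ALP)
DOK: 6  (via TOR)
JCT: 10  (via TOR)
VLY: 12  (via HUB)
MID: 12  (via ALP)
LAR: 13  (via DOK)
QRY: 14  (via HUB)
NOR: 15  (via ALP)
Shortest route: ALP–NOR = 15 min.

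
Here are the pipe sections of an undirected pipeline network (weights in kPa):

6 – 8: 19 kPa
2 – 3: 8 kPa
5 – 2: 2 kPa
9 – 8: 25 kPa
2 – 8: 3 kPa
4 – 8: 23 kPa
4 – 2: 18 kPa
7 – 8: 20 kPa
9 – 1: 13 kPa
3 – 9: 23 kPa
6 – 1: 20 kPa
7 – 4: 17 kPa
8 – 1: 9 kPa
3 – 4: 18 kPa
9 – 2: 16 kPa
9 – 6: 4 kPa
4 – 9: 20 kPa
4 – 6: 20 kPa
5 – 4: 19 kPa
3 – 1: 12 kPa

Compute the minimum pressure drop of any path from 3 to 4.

Shortest distances from 3:
3: 0
2: 8  (via 3)
5: 10  (via 2)
8: 11  (via 2)
1: 12  (via 3)
4: 18  (via 3)
Shortest route: 3–4 = 18 kPa.

18 kPa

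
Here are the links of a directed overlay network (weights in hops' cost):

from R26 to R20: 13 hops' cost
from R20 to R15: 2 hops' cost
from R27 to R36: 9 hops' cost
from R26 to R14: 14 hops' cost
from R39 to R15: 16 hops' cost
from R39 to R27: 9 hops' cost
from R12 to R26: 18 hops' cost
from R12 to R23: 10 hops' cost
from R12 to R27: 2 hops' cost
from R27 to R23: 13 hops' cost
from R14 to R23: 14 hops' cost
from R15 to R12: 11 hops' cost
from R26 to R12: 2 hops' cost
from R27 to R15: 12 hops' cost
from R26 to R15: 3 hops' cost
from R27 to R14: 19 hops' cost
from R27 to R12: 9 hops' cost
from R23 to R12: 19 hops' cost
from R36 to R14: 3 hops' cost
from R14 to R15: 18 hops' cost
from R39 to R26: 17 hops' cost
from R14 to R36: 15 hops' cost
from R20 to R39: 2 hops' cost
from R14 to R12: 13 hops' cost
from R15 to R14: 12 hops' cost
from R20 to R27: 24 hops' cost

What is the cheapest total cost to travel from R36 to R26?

34 hops' cost

Shortest distances from R36:
R36: 0
R14: 3  (via R36)
R12: 16  (via R14)
R23: 17  (via R14)
R27: 18  (via R12)
R15: 21  (via R14)
R26: 34  (via R12)
Shortest route: R36–R14–R12–R26 = 34 hops' cost.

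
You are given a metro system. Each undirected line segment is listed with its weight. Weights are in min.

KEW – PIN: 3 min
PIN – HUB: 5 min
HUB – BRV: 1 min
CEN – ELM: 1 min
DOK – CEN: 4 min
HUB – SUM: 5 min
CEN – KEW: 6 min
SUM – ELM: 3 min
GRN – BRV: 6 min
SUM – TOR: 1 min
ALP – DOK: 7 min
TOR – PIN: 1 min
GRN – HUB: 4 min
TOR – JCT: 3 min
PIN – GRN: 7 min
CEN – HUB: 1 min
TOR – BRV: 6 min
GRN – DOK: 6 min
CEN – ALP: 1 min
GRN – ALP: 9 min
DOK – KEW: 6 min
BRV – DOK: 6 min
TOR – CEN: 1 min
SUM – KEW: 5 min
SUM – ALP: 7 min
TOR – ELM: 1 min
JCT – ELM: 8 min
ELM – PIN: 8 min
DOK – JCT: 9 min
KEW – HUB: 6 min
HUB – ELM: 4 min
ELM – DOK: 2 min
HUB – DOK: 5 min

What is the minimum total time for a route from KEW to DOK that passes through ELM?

7 min

Best KEW to ELM: KEW → PIN → TOR → ELM costing 5
Shortest ELM→DOK: ELM → DOK = 2
Total via ELM: 5 + 2 = 7 min.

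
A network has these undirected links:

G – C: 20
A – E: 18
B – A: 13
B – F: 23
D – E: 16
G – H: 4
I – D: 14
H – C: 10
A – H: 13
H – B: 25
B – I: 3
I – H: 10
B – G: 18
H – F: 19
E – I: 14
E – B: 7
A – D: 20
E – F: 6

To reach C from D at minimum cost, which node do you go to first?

Enumerating some paths:
D → I → H → C: 14+10+10 = 34
D → E → B → I → H → C: 16+7+3+10+10 = 46
D → A → H → C: 20+13+10 = 43
Cheapest is D → I → H → C at 34.
So from D the first move is to I.

I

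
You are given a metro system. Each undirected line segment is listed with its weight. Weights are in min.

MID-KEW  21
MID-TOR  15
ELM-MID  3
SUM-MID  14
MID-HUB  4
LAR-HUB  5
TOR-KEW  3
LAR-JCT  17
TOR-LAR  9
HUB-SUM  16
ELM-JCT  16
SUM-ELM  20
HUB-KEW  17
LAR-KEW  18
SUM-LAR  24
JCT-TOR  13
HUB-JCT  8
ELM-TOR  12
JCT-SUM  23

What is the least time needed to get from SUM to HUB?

Shortest distances from SUM:
SUM: 0
MID: 14  (via SUM)
HUB: 16  (via SUM)
Shortest route: SUM–HUB = 16 min.

16 min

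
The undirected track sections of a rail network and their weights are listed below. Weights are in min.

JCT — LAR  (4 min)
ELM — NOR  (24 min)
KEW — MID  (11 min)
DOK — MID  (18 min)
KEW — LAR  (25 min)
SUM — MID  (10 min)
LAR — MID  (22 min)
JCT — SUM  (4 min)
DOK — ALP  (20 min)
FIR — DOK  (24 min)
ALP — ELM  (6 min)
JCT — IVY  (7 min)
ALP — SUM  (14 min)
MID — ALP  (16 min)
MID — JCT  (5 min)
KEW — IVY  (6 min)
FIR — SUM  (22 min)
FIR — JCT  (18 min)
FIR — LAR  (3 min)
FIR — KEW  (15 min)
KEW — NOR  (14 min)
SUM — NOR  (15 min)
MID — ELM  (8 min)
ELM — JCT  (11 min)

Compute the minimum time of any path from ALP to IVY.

Running Dijkstra from ALP:
ALP: 0
ELM: 6  (via ALP)
MID: 14  (via ELM)
SUM: 14  (via ALP)
JCT: 17  (via ELM)
DOK: 20  (via ALP)
LAR: 21  (via JCT)
IVY: 24  (via JCT)
Shortest route: ALP–ELM–JCT–IVY = 24 min.

24 min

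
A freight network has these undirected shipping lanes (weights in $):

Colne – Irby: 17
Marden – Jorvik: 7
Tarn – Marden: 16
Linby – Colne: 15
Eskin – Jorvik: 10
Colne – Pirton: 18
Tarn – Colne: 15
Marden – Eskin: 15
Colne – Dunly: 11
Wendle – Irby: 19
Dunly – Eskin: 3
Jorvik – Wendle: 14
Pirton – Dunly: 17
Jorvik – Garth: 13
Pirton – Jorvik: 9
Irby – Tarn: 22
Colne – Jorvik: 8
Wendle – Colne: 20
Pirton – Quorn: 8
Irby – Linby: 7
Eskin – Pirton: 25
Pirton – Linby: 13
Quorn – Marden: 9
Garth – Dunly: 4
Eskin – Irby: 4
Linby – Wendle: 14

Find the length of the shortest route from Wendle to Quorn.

Running Dijkstra from Wendle:
Wendle: 0
Linby: 14  (via Wendle)
Jorvik: 14  (via Wendle)
Irby: 19  (via Wendle)
Colne: 20  (via Wendle)
Marden: 21  (via Jorvik)
Eskin: 23  (via Irby)
Pirton: 23  (via Jorvik)
Dunly: 26  (via Eskin)
Garth: 27  (via Jorvik)
Quorn: 30  (via Marden)
Shortest route: Wendle → Jorvik → Marden → Quorn = $30.

$30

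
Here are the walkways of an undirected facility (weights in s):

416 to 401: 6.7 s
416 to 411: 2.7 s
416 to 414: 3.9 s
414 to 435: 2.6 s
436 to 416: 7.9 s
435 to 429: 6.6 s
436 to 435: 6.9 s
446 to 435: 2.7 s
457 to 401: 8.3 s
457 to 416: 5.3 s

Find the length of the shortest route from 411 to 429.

Shortest distances from 411:
411: 0
416: 2.7  (via 411)
414: 6.6  (via 416)
457: 8  (via 416)
435: 9.2  (via 414)
401: 9.4  (via 416)
436: 10.6  (via 416)
446: 11.9  (via 435)
429: 15.8  (via 435)
Shortest route: 411 → 416 → 414 → 435 → 429 = 15.8 s.

15.8 s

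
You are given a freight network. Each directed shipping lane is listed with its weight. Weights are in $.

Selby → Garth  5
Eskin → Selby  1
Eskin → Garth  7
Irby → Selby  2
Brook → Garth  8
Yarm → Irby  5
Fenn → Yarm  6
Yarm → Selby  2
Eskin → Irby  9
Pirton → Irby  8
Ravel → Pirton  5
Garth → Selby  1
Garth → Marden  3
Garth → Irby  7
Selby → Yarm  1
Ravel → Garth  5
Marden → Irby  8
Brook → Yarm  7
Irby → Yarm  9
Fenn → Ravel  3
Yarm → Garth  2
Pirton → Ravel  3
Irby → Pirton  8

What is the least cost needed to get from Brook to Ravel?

Candidate routes:
Brook–Yarm–Irby–Pirton–Ravel: 7+5+8+3 = 23
Brook–Yarm–Garth–Irby–Pirton–Ravel: 7+2+7+8+3 = 27
Brook–Garth–Selby–Yarm–Irby–Pirton–Ravel: 8+1+1+5+8+3 = 26
Brook–Garth–Irby–Pirton–Ravel: 8+7+8+3 = 26
Cheapest is Brook–Yarm–Irby–Pirton–Ravel at $23.

$23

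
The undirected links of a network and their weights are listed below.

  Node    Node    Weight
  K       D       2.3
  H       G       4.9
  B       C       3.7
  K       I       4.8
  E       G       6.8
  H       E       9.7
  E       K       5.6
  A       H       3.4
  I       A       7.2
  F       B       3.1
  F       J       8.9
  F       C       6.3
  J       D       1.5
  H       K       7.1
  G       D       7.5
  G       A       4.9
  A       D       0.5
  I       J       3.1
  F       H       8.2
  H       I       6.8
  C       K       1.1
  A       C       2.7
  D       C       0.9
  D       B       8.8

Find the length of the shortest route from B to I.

Running Dijkstra from B:
B: 0
F: 3.1  (via B)
C: 3.7  (via B)
D: 4.6  (via C)
K: 4.8  (via C)
A: 5.1  (via D)
J: 6.1  (via D)
H: 8.5  (via A)
I: 9.2  (via J)
Shortest route: B → C → D → J → I = 9.2.

9.2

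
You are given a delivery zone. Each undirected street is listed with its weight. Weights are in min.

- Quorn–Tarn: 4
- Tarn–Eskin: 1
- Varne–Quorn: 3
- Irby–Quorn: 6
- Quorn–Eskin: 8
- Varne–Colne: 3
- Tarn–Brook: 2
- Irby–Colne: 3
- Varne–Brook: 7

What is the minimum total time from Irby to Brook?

Compare a few routes:
Irby - Quorn - Tarn - Brook: 6+4+2 = 12
Irby - Colne - Varne - Brook: 3+3+7 = 13
The minimum is 12 min via Irby - Quorn - Tarn - Brook.

12 min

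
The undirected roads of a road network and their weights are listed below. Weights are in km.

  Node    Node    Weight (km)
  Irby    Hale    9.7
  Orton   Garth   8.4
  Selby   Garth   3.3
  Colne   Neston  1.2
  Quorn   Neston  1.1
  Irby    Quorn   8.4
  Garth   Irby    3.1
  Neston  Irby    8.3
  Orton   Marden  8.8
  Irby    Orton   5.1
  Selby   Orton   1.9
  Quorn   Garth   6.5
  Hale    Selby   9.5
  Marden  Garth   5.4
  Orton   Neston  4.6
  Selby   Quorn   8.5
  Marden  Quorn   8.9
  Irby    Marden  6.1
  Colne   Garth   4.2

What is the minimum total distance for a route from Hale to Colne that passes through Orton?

17.2 km

Shortest Hale→Orton: Hale–Selby–Orton = 11.4
Best Orton to Colne: Orton–Neston–Colne costing 5.8
Total via Orton: 11.4 + 5.8 = 17.2 km.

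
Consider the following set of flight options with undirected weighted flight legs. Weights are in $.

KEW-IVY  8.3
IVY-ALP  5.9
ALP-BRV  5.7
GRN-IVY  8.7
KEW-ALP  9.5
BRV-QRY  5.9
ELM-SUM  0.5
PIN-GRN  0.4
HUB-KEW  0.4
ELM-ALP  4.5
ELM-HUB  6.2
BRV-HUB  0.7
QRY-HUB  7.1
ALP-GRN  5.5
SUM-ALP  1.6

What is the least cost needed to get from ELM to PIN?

Settle nodes by increasing distance from ELM:
ELM: 0
SUM: 0.5  (via ELM)
ALP: 2.1  (via SUM)
HUB: 6.2  (via ELM)
KEW: 6.6  (via HUB)
BRV: 6.9  (via HUB)
GRN: 7.6  (via ALP)
PIN: 8  (via GRN)
Shortest route: ELM → SUM → ALP → GRN → PIN = $8.

$8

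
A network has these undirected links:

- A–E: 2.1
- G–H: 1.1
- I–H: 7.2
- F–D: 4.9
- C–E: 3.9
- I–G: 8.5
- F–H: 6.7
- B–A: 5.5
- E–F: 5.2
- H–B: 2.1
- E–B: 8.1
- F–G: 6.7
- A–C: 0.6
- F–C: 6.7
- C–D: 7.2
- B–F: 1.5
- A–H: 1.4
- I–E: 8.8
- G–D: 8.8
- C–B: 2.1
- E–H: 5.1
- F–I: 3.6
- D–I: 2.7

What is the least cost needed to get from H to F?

Enumerating some paths:
H - B - F: 2.1+1.5 = 3.6
H - G - F: 1.1+6.7 = 7.8
H - A - C - B - F: 1.4+0.6+2.1+1.5 = 5.6
H - F: 6.7 = 6.7
The minimum is 3.6 via H - B - F.

3.6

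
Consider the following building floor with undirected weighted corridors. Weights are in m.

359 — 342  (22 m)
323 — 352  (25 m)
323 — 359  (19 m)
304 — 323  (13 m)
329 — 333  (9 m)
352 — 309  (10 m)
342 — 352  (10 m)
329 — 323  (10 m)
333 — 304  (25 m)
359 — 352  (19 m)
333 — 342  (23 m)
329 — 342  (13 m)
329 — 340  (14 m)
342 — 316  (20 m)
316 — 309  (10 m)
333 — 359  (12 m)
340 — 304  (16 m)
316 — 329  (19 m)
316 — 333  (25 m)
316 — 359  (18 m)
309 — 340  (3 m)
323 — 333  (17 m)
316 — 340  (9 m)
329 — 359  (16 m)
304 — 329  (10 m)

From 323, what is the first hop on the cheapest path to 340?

Enumerating some paths:
323 → 304 → 340: 13+16 = 29
323 → 329 → 304 → 340: 10+10+16 = 36
323 → 329 → 340: 10+14 = 24
323 → 304 → 329 → 340: 13+10+14 = 37
The minimum is 24 m via 323 → 329 → 340.
So from 323 the first move is to 329.

329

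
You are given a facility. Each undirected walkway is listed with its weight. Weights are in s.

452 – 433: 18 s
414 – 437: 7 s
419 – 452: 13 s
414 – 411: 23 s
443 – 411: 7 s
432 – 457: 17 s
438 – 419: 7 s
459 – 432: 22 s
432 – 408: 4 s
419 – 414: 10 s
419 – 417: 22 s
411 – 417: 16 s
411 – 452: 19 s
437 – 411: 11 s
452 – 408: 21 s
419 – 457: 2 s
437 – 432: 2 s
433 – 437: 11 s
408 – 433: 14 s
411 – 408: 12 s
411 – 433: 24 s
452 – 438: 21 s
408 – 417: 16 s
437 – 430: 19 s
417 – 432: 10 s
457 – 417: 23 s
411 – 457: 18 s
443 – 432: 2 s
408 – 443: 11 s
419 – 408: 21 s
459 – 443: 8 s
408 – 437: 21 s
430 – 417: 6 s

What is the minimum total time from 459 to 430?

26 s

Shortest distances from 459:
459: 0
443: 8  (via 459)
432: 10  (via 443)
437: 12  (via 432)
408: 14  (via 432)
411: 15  (via 443)
414: 19  (via 437)
417: 20  (via 432)
433: 23  (via 437)
430: 26  (via 417)
Shortest route: 459 → 443 → 432 → 417 → 430 = 26 s.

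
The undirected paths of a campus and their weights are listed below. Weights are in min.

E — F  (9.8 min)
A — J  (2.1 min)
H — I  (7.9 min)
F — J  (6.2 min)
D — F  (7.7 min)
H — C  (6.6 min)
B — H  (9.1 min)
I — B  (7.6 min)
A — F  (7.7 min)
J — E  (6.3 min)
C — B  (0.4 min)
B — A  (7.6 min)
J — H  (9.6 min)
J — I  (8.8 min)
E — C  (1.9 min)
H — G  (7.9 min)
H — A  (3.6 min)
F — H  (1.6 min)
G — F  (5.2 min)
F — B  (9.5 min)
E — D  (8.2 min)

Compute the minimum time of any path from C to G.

13.4 min

Compare a few routes:
C - H - F - G: 6.6+1.6+5.2 = 13.4
C - H - G: 6.6+7.9 = 14.5
C - B - F - G: 0.4+9.5+5.2 = 15.1
C - B - H - F - G: 0.4+9.1+1.6+5.2 = 16.3
Cheapest is C - H - F - G at 13.4 min.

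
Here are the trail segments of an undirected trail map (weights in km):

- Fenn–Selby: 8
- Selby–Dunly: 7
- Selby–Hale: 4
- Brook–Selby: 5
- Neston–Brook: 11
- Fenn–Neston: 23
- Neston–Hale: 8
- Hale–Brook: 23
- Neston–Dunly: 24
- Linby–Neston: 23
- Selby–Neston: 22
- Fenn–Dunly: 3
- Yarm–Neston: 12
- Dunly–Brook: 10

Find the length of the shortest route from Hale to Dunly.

11 km

Running Dijkstra from Hale:
Hale: 0
Selby: 4  (via Hale)
Neston: 8  (via Hale)
Brook: 9  (via Selby)
Dunly: 11  (via Selby)
Shortest route: Hale–Selby–Dunly = 11 km.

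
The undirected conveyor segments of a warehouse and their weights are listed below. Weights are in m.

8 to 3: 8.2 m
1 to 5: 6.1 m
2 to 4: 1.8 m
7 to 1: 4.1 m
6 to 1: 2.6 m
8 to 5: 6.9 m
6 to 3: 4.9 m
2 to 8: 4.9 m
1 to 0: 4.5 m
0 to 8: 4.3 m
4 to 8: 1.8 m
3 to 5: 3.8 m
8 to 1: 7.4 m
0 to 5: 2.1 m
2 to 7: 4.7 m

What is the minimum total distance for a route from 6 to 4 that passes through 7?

13.2 m

Shortest 6→7: 6 → 1 → 7 = 6.7
Best 7 to 4: 7 → 2 → 4 costing 6.5
Total via 7: 6.7 + 6.5 = 13.2 m.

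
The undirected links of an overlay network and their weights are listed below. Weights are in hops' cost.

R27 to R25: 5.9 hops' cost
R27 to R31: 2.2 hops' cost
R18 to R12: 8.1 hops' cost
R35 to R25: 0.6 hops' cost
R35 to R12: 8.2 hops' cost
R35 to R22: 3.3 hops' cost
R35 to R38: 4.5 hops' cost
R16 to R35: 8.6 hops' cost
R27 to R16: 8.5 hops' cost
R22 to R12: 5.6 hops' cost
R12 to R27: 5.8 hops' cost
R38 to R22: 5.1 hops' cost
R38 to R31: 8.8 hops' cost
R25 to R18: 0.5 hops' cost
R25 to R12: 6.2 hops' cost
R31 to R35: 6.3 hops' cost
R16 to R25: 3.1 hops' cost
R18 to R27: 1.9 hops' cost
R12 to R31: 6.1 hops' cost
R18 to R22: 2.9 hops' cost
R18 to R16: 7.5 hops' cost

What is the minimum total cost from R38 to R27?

Candidate routes:
R38–R35–R25–R18–R27: 4.5+0.6+0.5+1.9 = 7.5
R38–R22–R18–R27: 5.1+2.9+1.9 = 9.9
R38–R31–R27: 8.8+2.2 = 11
Cheapest is R38–R35–R25–R18–R27 at 7.5 hops' cost.

7.5 hops' cost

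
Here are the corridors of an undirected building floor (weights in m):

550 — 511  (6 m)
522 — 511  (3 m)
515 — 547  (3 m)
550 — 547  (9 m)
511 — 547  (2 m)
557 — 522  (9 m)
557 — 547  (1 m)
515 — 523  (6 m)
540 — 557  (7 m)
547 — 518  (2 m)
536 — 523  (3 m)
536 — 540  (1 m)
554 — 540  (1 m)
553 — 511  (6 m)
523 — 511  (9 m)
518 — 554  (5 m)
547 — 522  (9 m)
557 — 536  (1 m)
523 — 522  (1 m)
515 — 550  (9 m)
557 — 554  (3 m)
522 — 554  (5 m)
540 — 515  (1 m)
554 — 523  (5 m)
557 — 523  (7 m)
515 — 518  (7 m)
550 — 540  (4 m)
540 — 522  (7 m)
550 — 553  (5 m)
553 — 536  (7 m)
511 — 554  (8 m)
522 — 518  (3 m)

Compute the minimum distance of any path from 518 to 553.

Shortest distances from 518:
518: 0
547: 2  (via 518)
557: 3  (via 547)
522: 3  (via 518)
536: 4  (via 557)
523: 4  (via 522)
511: 4  (via 547)
554: 5  (via 518)
540: 5  (via 536)
515: 5  (via 547)
550: 9  (via 540)
553: 10  (via 511)
Shortest route: 518 → 547 → 511 → 553 = 10 m.

10 m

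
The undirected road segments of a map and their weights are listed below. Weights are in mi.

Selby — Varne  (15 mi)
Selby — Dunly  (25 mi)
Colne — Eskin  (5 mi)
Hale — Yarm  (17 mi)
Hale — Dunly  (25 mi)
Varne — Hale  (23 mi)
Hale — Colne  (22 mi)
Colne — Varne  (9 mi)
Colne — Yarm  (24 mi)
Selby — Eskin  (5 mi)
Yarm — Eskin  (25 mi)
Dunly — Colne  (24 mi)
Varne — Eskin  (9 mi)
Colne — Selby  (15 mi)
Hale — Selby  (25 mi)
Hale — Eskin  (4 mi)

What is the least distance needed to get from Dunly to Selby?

Shortest distances from Dunly:
Dunly: 0
Colne: 24  (via Dunly)
Selby: 25  (via Dunly)
Shortest route: Dunly–Selby = 25 mi.

25 mi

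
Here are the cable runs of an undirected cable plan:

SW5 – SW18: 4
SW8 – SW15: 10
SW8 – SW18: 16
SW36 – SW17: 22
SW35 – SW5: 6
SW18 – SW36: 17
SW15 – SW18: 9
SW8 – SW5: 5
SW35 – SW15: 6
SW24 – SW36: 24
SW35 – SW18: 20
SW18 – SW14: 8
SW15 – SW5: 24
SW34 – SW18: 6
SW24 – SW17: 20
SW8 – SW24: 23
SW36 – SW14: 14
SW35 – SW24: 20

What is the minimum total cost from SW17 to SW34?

45

Enumerating some paths:
SW17 → SW36 → SW14 → SW18 → SW34: 22+14+8+6 = 50
SW17 → SW36 → SW18 → SW34: 22+17+6 = 45
Cheapest is SW17 → SW36 → SW18 → SW34 at 45.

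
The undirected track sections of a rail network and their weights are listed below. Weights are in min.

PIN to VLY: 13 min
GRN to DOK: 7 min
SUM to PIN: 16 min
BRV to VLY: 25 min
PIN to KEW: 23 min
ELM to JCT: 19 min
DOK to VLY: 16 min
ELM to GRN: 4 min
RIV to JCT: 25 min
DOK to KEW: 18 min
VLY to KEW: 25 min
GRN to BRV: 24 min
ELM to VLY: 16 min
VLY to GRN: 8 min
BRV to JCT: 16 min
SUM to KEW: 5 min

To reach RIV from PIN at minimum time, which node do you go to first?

Candidate routes:
PIN - VLY - GRN - ELM - JCT - RIV: 13+8+4+19+25 = 69
PIN - VLY - BRV - JCT - RIV: 13+25+16+25 = 79
PIN - VLY - ELM - JCT - RIV: 13+16+19+25 = 73
PIN - VLY - DOK - GRN - ELM - JCT - RIV: 13+16+7+4+19+25 = 84
The minimum is 69 min via PIN - VLY - GRN - ELM - JCT - RIV.
So from PIN the first move is to VLY.

VLY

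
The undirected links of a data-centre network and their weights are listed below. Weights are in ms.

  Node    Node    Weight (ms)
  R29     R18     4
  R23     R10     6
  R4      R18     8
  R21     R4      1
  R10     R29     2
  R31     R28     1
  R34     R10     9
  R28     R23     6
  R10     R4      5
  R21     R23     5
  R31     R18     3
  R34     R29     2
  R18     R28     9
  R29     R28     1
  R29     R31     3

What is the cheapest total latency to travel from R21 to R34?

10 ms

Running Dijkstra from R21:
R21: 0
R4: 1  (via R21)
R23: 5  (via R21)
R10: 6  (via R4)
R29: 8  (via R10)
R28: 9  (via R29)
R18: 9  (via R4)
R34: 10  (via R29)
Shortest route: R21–R4–R10–R29–R34 = 10 ms.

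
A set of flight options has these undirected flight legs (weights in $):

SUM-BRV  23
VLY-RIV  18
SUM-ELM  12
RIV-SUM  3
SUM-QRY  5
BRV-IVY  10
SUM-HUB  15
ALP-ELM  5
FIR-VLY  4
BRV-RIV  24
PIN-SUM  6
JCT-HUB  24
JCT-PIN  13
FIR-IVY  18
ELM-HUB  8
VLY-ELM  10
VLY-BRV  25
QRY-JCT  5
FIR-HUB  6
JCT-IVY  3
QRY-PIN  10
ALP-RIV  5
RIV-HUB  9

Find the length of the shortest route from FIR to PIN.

Enumerating some paths:
FIR → HUB → ELM → SUM → PIN: 6+8+12+6 = 32
FIR → HUB → RIV → SUM → PIN: 6+9+3+6 = 24
FIR → VLY → RIV → SUM → PIN: 4+18+3+6 = 31
FIR → HUB → SUM → PIN: 6+15+6 = 27
Cheapest is FIR → HUB → RIV → SUM → PIN at $24.

$24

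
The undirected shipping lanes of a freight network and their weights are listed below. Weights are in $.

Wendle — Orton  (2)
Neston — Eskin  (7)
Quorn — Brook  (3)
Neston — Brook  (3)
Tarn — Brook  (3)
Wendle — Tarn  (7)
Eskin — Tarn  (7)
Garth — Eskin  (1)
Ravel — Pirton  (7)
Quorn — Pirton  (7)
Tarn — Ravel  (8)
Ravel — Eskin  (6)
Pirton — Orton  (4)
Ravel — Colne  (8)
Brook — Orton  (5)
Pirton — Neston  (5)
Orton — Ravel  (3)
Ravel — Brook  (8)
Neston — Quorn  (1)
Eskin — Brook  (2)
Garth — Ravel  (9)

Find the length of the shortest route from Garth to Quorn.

Candidate routes:
Garth - Eskin - Brook - Neston - Quorn: 1+2+3+1 = 7
Garth - Eskin - Neston - Quorn: 1+7+1 = 9
Garth - Eskin - Brook - Quorn: 1+2+3 = 6
The minimum is $6 via Garth - Eskin - Brook - Quorn.

$6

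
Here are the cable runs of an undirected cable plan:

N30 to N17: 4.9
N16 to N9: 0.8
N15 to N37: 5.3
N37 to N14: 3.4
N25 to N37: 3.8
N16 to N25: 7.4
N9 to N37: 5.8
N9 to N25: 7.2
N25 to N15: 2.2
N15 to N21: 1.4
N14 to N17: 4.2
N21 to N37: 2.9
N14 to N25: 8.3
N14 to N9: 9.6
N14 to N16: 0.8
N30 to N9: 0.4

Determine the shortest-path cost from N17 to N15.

Running Dijkstra from N17:
N17: 0
N14: 4.2  (via N17)
N30: 4.9  (via N17)
N16: 5  (via N14)
N9: 5.3  (via N30)
N37: 7.6  (via N14)
N21: 10.5  (via N37)
N25: 11.4  (via N37)
N15: 11.9  (via N21)
Shortest route: N17–N14–N37–N21–N15 = 11.9.

11.9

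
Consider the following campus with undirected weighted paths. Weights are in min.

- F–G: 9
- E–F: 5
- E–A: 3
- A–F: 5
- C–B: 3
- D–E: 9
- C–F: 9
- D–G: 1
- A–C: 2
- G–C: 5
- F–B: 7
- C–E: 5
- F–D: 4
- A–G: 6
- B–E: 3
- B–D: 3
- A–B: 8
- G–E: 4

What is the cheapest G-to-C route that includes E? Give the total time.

9 min

Best G to E: G–E costing 4
Shortest E→C: E–C = 5
Total via E: 4 + 5 = 9 min.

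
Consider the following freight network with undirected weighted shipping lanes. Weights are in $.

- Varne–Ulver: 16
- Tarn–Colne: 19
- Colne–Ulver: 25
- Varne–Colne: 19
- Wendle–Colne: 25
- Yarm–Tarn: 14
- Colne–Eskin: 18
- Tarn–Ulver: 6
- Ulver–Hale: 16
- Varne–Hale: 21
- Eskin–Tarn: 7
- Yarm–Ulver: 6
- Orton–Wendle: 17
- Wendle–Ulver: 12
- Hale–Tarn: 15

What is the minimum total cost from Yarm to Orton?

Enumerating some paths:
Yarm → Ulver → Colne → Wendle → Orton: 6+25+25+17 = 73
Yarm → Ulver → Tarn → Colne → Wendle → Orton: 6+6+19+25+17 = 73
Yarm → Ulver → Wendle → Orton: 6+12+17 = 35
Yarm → Tarn → Ulver → Wendle → Orton: 14+6+12+17 = 49
The minimum is $35 via Yarm → Ulver → Wendle → Orton.

$35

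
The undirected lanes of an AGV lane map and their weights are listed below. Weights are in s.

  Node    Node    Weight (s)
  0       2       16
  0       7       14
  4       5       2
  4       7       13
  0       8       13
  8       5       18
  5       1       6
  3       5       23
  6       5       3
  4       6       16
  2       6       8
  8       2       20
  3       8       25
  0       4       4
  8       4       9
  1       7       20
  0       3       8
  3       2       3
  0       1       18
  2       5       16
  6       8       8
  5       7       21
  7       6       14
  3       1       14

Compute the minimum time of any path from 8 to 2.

16 s

Compare a few routes:
8 → 2: 20 = 20
8 → 6 → 2: 8+8 = 16
Cheapest is 8 → 6 → 2 at 16 s.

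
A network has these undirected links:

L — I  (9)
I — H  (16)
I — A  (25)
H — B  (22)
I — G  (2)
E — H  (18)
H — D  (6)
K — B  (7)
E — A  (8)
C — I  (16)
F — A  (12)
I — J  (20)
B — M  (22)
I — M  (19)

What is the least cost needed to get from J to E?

53

Shortest distances from J:
J: 0
I: 20  (via J)
G: 22  (via I)
L: 29  (via I)
C: 36  (via I)
H: 36  (via I)
M: 39  (via I)
D: 42  (via H)
A: 45  (via I)
E: 53  (via A)
Shortest route: J–I–A–E = 53.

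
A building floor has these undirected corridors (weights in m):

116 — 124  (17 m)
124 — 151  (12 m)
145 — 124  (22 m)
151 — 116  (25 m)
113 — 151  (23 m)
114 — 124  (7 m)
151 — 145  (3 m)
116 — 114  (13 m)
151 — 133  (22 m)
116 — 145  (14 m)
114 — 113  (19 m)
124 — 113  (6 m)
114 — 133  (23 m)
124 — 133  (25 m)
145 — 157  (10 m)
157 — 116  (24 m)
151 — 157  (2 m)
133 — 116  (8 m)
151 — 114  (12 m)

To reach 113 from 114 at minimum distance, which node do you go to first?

124

Candidate routes:
114 → 113: 19 = 19
114 → 124 → 113: 7+6 = 13
114 → 151 → 124 → 113: 12+12+6 = 30
Cheapest is 114 → 124 → 113 at 13 m.
So from 114 the first move is to 124.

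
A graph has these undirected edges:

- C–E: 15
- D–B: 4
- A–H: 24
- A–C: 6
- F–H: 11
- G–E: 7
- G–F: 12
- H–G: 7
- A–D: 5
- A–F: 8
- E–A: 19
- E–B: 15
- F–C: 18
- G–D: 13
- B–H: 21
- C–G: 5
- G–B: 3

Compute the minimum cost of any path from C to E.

12

Compare a few routes:
C - E: 15 = 15
C - G - E: 5+7 = 12
C - G - B - E: 5+3+15 = 23
The minimum is 12 via C - G - E.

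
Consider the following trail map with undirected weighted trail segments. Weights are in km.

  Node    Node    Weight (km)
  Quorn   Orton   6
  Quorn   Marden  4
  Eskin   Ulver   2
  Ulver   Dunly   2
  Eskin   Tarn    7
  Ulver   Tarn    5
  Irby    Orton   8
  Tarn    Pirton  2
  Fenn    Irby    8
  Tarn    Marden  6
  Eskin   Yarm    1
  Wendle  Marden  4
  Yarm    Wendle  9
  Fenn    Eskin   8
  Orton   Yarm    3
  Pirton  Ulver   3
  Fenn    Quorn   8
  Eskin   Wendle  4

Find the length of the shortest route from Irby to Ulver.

Running Dijkstra from Irby:
Irby: 0
Orton: 8  (via Irby)
Fenn: 8  (via Irby)
Yarm: 11  (via Orton)
Eskin: 12  (via Yarm)
Ulver: 14  (via Eskin)
Shortest route: Irby → Orton → Yarm → Eskin → Ulver = 14 km.

14 km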